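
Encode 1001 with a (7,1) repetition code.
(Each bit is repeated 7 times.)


Each bit -> 7 copies

1111111000000000000001111111


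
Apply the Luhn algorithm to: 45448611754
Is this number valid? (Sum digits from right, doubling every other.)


Luhn sum = 43
43 mod 10 = 3

Invalid (Luhn sum mod 10 = 3)


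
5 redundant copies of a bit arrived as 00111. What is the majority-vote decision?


Ones: 3 out of 5
Threshold: 3

1 (3/5 voted 1)


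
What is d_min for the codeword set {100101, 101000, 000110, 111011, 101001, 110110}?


Comparing all pairs, minimum distance: 1
Can detect 0 errors, correct 0 errors

1


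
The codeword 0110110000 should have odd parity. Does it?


Number of 1s: 4

No, parity error (4 ones)


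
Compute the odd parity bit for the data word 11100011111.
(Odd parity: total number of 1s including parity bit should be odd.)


Number of 1s in data: 8
Parity bit: 1

1


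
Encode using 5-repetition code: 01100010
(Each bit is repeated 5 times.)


Each bit -> 5 copies

0000011111111110000000000000001111100000


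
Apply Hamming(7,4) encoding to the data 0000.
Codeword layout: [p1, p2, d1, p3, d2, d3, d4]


Parity bits: p1=0, p2=0, p3=0

0000000


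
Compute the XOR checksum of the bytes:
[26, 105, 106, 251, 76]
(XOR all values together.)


XOR chain: 26 ^ 105 ^ 106 ^ 251 ^ 76 = 174

174


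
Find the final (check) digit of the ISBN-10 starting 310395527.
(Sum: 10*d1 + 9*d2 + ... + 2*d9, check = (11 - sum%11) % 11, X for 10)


Weighted sum: 179
179 mod 11 = 3

Check digit: 8


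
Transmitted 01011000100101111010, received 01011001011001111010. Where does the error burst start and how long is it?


XOR: 00000001111100000000

Burst at position 7, length 5


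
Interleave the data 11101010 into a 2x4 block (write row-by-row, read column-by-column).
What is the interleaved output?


Matrix:
  1110
  1010
Read columns: 11101100

11101100


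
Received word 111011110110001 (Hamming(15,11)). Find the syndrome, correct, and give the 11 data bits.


Syndrome = 2: error at position 2

Data: 11110110001 (corrected bit 2)


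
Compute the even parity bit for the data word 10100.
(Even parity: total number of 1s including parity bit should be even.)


Number of 1s in data: 2
Parity bit: 0

0


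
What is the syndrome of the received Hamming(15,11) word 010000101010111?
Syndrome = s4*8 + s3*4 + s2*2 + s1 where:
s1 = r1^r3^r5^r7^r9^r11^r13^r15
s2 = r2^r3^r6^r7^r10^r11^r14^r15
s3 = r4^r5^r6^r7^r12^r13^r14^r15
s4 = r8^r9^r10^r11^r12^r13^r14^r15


s1=1, s2=1, s3=0, s4=1

Syndrome = 11 (error at position 11)


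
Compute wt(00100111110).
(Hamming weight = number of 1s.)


Counting 1s in 00100111110

6


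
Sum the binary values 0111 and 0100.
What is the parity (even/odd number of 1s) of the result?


0111 = 7
0100 = 4
Sum = 11 = 1011
1s count = 3

odd parity (3 ones in 1011)


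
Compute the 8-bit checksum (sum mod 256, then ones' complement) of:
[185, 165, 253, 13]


Sum = 616 mod 256 = 104
Complement = 151

151


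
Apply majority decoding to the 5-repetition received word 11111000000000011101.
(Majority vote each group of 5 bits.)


Groups: 11111, 00000, 00000, 11101
Majority votes: 1001

1001


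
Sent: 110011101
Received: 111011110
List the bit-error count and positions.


XOR: 001000011

3 error(s) at position(s): 2, 7, 8


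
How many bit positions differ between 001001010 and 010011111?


XOR: 011010101
Count of 1s: 5

5


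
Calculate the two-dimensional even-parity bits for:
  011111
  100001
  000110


Row parities: 100
Column parities: 111000

Row P: 100, Col P: 111000, Corner: 1


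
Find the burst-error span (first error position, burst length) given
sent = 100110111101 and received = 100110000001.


XOR: 000000111100

Burst at position 6, length 4


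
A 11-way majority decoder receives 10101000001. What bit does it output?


Ones: 4 out of 11
Threshold: 6

0 (4/11 voted 1)


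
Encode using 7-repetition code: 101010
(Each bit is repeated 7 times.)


Each bit -> 7 copies

111111100000001111111000000011111110000000


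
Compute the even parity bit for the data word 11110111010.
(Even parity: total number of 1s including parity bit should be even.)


Number of 1s in data: 8
Parity bit: 0

0


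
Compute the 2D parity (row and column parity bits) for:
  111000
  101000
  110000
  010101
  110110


Row parities: 10010
Column parities: 000011

Row P: 10010, Col P: 000011, Corner: 0


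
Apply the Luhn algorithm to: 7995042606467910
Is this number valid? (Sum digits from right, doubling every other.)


Luhn sum = 78
78 mod 10 = 8

Invalid (Luhn sum mod 10 = 8)


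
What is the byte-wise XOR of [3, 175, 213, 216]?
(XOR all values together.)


XOR chain: 3 ^ 175 ^ 213 ^ 216 = 161

161


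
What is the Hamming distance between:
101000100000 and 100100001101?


XOR: 001100101101
Count of 1s: 6

6


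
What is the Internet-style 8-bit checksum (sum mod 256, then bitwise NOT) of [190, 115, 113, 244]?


Sum = 662 mod 256 = 150
Complement = 105

105


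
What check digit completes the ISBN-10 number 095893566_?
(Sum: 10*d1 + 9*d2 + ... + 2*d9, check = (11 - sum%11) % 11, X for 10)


Weighted sum: 296
296 mod 11 = 10

Check digit: 1


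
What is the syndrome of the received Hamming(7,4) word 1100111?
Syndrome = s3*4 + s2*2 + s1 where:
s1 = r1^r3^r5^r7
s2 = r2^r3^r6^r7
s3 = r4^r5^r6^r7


s1=1, s2=1, s3=1

Syndrome = 7 (error at position 7)


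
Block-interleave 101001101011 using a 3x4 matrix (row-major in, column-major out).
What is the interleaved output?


Matrix:
  1010
  0110
  1011
Read columns: 101010111001

101010111001


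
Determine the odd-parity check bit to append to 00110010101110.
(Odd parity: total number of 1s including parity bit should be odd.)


Number of 1s in data: 7
Parity bit: 0

0


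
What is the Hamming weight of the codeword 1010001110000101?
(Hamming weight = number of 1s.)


Counting 1s in 1010001110000101

7


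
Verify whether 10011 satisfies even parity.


Number of 1s: 3

No, parity error (3 ones)


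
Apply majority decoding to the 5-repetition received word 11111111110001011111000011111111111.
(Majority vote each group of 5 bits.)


Groups: 11111, 11111, 00010, 11111, 00001, 11111, 11111
Majority votes: 1101011

1101011


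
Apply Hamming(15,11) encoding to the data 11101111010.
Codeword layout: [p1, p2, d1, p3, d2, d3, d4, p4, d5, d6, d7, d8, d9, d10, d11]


Parity bits: p1=0, p2=1, p3=0, p4=1

011011011111010


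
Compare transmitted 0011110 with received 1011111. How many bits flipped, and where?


XOR: 1000001

2 error(s) at position(s): 0, 6


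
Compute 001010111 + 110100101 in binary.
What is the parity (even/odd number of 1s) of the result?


001010111 = 87
110100101 = 421
Sum = 508 = 111111100
1s count = 7

odd parity (7 ones in 111111100)


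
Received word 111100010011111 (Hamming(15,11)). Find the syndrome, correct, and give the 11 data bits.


Syndrome = 7: error at position 7

Data: 10010011111 (corrected bit 7)


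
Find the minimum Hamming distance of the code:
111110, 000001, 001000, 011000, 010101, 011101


Comparing all pairs, minimum distance: 1
Can detect 0 errors, correct 0 errors

1


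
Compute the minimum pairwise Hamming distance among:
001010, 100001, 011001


Comparing all pairs, minimum distance: 3
Can detect 2 errors, correct 1 errors

3


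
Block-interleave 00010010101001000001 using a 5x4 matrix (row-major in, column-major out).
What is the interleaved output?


Matrix:
  0001
  0010
  1010
  0100
  0001
Read columns: 00100000100110010001

00100000100110010001


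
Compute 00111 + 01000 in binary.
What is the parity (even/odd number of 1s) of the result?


00111 = 7
01000 = 8
Sum = 15 = 1111
1s count = 4

even parity (4 ones in 1111)


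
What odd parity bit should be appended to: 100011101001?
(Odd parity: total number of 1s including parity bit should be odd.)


Number of 1s in data: 6
Parity bit: 1

1


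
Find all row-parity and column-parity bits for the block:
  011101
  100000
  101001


Row parities: 011
Column parities: 010100

Row P: 011, Col P: 010100, Corner: 0


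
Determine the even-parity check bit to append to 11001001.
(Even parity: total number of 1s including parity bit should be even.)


Number of 1s in data: 4
Parity bit: 0

0


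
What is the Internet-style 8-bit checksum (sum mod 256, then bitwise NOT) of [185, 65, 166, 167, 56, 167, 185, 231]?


Sum = 1222 mod 256 = 198
Complement = 57

57


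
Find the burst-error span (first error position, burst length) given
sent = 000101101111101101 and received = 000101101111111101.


XOR: 000000000000010000

Burst at position 13, length 1


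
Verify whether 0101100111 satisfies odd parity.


Number of 1s: 6

No, parity error (6 ones)


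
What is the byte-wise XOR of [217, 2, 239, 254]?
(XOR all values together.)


XOR chain: 217 ^ 2 ^ 239 ^ 254 = 202

202


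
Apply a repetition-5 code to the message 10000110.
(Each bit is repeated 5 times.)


Each bit -> 5 copies

1111100000000000000000000111111111100000


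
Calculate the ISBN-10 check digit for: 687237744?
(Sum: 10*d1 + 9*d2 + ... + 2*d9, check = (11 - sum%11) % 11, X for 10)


Weighted sum: 303
303 mod 11 = 6

Check digit: 5


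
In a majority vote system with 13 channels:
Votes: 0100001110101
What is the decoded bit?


Ones: 6 out of 13
Threshold: 7

0 (6/13 voted 1)


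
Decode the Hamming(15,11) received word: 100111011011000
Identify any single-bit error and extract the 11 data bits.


Syndrome = 0: no error detected

Data: 01101011000 (no errors)


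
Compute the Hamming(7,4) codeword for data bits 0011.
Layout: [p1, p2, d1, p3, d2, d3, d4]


Parity bits: p1=1, p2=0, p3=0

1000011


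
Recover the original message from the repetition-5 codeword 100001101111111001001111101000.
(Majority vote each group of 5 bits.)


Groups: 10000, 11011, 11111, 00100, 11111, 01000
Majority votes: 011010

011010


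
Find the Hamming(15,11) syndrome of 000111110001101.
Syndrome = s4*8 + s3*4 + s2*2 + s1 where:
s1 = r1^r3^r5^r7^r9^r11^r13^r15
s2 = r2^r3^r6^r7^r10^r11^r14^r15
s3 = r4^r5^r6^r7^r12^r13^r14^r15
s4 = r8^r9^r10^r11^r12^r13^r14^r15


s1=0, s2=1, s3=1, s4=0

Syndrome = 6 (error at position 6)


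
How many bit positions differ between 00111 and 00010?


XOR: 00101
Count of 1s: 2

2


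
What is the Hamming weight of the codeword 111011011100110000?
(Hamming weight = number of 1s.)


Counting 1s in 111011011100110000

10


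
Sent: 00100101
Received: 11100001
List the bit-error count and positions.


XOR: 11000100

3 error(s) at position(s): 0, 1, 5


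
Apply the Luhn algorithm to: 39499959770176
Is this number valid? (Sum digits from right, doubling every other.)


Luhn sum = 84
84 mod 10 = 4

Invalid (Luhn sum mod 10 = 4)


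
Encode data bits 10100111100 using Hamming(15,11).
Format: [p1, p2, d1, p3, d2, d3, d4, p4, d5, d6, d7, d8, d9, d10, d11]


Parity bits: p1=1, p2=0, p3=1, p4=0

101101000111100


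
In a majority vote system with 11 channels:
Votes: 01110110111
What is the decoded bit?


Ones: 8 out of 11
Threshold: 6

1 (8/11 voted 1)


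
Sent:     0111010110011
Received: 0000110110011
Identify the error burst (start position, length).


XOR: 0111100000000

Burst at position 1, length 4


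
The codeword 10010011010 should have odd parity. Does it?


Number of 1s: 5

Yes, parity is correct (5 ones)


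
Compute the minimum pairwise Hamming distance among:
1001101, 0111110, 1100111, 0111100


Comparing all pairs, minimum distance: 1
Can detect 0 errors, correct 0 errors

1


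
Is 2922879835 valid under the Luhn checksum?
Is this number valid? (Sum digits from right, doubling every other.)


Luhn sum = 61
61 mod 10 = 1

Invalid (Luhn sum mod 10 = 1)


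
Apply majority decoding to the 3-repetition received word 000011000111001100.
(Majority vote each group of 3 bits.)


Groups: 000, 011, 000, 111, 001, 100
Majority votes: 010100

010100


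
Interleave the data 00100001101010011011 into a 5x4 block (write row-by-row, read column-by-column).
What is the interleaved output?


Matrix:
  0010
  0001
  1010
  1001
  1011
Read columns: 00111000001010101011

00111000001010101011


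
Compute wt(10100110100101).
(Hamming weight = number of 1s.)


Counting 1s in 10100110100101

7


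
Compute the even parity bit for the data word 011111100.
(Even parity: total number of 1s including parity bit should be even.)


Number of 1s in data: 6
Parity bit: 0

0


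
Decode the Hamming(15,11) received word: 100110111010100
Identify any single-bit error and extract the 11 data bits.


Syndrome = 0: no error detected

Data: 01011010100 (no errors)


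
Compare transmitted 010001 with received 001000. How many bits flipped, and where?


XOR: 011001

3 error(s) at position(s): 1, 2, 5


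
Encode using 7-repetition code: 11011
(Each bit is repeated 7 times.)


Each bit -> 7 copies

11111111111111000000011111111111111


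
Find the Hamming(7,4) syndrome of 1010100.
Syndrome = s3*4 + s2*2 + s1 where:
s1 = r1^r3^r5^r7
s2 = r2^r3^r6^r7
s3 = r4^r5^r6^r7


s1=1, s2=1, s3=1

Syndrome = 7 (error at position 7)


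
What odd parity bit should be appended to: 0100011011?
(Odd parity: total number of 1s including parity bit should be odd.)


Number of 1s in data: 5
Parity bit: 0

0


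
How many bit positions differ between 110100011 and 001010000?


XOR: 111110011
Count of 1s: 7

7


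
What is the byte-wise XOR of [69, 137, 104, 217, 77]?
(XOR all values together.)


XOR chain: 69 ^ 137 ^ 104 ^ 217 ^ 77 = 48

48


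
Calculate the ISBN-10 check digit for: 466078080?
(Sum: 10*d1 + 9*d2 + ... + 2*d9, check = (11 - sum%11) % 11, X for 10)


Weighted sum: 248
248 mod 11 = 6

Check digit: 5


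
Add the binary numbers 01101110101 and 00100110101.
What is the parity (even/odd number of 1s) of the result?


01101110101 = 885
00100110101 = 309
Sum = 1194 = 10010101010
1s count = 5

odd parity (5 ones in 10010101010)


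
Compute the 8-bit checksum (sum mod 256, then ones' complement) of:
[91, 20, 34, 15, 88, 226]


Sum = 474 mod 256 = 218
Complement = 37

37


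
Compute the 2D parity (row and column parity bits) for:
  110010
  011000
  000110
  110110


Row parities: 1000
Column parities: 011010

Row P: 1000, Col P: 011010, Corner: 1


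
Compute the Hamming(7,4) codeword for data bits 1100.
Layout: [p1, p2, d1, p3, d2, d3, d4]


Parity bits: p1=0, p2=1, p3=1

0111100


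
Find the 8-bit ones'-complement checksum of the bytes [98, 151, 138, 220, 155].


Sum = 762 mod 256 = 250
Complement = 5

5


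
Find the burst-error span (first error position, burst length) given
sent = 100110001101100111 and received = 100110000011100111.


XOR: 000000001110000000

Burst at position 8, length 3


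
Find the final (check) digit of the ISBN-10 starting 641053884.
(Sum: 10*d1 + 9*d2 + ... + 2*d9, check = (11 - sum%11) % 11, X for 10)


Weighted sum: 213
213 mod 11 = 4

Check digit: 7


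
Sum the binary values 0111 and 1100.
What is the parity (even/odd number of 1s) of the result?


0111 = 7
1100 = 12
Sum = 19 = 10011
1s count = 3

odd parity (3 ones in 10011)


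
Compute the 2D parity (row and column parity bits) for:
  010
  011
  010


Row parities: 101
Column parities: 011

Row P: 101, Col P: 011, Corner: 0


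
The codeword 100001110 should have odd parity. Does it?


Number of 1s: 4

No, parity error (4 ones)


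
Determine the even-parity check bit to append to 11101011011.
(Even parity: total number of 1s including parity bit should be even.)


Number of 1s in data: 8
Parity bit: 0

0


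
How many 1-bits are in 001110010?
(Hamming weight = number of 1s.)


Counting 1s in 001110010

4


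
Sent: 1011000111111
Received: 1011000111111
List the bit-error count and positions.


XOR: 0000000000000

0 errors (received matches sent)


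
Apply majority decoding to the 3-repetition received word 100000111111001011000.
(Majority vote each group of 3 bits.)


Groups: 100, 000, 111, 111, 001, 011, 000
Majority votes: 0011010

0011010


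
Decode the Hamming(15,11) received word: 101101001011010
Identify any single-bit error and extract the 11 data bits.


Syndrome = 0: no error detected

Data: 10101011010 (no errors)


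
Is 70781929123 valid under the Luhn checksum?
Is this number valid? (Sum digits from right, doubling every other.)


Luhn sum = 50
50 mod 10 = 0

Valid (Luhn sum mod 10 = 0)


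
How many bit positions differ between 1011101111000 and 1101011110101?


XOR: 0110110001101
Count of 1s: 7

7


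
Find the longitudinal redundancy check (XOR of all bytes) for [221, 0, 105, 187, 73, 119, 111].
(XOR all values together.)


XOR chain: 221 ^ 0 ^ 105 ^ 187 ^ 73 ^ 119 ^ 111 = 94

94


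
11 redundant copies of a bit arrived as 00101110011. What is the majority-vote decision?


Ones: 6 out of 11
Threshold: 6

1 (6/11 voted 1)


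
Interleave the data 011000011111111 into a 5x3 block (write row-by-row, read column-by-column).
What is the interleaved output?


Matrix:
  011
  000
  011
  111
  111
Read columns: 000111011110111

000111011110111


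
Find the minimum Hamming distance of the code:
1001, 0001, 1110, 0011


Comparing all pairs, minimum distance: 1
Can detect 0 errors, correct 0 errors

1


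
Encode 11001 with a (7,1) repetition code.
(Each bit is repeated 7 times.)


Each bit -> 7 copies

11111111111111000000000000001111111


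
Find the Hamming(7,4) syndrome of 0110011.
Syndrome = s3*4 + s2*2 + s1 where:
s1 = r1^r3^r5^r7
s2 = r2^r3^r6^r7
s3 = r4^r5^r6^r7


s1=0, s2=0, s3=0

Syndrome = 0 (no error)


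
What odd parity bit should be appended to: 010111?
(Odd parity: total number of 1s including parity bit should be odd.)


Number of 1s in data: 4
Parity bit: 1

1


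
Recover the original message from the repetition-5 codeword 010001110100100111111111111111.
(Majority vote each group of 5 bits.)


Groups: 01000, 11101, 00100, 11111, 11111, 11111
Majority votes: 010111

010111


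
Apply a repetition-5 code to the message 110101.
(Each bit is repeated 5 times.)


Each bit -> 5 copies

111111111100000111110000011111


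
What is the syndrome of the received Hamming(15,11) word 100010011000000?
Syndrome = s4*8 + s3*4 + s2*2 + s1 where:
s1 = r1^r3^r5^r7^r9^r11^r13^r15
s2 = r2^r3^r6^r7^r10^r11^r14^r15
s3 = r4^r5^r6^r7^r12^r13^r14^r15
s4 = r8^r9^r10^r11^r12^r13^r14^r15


s1=1, s2=0, s3=1, s4=0

Syndrome = 5 (error at position 5)


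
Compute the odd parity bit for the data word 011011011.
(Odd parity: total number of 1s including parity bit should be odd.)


Number of 1s in data: 6
Parity bit: 1

1


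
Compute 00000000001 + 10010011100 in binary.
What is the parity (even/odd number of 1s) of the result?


00000000001 = 1
10010011100 = 1180
Sum = 1181 = 10010011101
1s count = 6

even parity (6 ones in 10010011101)


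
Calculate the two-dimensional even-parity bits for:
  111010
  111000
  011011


Row parities: 010
Column parities: 011001

Row P: 010, Col P: 011001, Corner: 1


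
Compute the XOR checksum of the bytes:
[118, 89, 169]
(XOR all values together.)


XOR chain: 118 ^ 89 ^ 169 = 134

134


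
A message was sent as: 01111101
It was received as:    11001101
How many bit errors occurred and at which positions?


XOR: 10110000

3 error(s) at position(s): 0, 2, 3


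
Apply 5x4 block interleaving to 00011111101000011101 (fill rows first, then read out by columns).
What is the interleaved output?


Matrix:
  0001
  1111
  1010
  0001
  1101
Read columns: 01101010010110011011

01101010010110011011


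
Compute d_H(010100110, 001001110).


XOR: 011101000
Count of 1s: 4

4


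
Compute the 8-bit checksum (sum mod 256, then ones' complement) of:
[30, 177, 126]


Sum = 333 mod 256 = 77
Complement = 178

178


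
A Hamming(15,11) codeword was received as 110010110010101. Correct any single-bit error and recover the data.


Syndrome = 0: no error detected

Data: 01010010101 (no errors)


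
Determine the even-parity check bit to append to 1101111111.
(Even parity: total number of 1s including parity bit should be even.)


Number of 1s in data: 9
Parity bit: 1

1


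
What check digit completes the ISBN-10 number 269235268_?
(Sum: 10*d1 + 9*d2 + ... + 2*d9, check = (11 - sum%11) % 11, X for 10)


Weighted sum: 245
245 mod 11 = 3

Check digit: 8


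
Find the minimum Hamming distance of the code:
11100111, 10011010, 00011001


Comparing all pairs, minimum distance: 3
Can detect 2 errors, correct 1 errors

3


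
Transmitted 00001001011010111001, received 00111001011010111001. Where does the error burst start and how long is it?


XOR: 00110000000000000000

Burst at position 2, length 2


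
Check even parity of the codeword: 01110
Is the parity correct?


Number of 1s: 3

No, parity error (3 ones)


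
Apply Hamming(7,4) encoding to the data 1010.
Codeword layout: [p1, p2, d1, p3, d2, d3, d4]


Parity bits: p1=1, p2=0, p3=1

1011010


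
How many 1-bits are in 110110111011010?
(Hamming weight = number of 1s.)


Counting 1s in 110110111011010

10


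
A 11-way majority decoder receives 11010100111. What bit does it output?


Ones: 7 out of 11
Threshold: 6

1 (7/11 voted 1)


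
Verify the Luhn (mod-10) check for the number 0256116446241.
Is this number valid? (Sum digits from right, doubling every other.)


Luhn sum = 47
47 mod 10 = 7

Invalid (Luhn sum mod 10 = 7)


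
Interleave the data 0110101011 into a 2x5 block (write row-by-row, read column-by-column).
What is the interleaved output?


Matrix:
  01101
  01011
Read columns: 0011100111

0011100111


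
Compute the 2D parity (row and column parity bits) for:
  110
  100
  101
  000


Row parities: 0100
Column parities: 111

Row P: 0100, Col P: 111, Corner: 1


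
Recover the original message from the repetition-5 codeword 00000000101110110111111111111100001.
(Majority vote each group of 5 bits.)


Groups: 00000, 00010, 11101, 10111, 11111, 11111, 00001
Majority votes: 0011110

0011110


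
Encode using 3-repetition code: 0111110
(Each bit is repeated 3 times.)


Each bit -> 3 copies

000111111111111111000


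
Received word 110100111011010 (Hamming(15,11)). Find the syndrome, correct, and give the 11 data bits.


Syndrome = 8: error at position 8

Data: 00011011010 (corrected bit 8)


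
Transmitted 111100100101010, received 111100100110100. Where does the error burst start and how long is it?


XOR: 000000000011110

Burst at position 10, length 4


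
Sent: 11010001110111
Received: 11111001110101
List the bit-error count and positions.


XOR: 00101000000010

3 error(s) at position(s): 2, 4, 12


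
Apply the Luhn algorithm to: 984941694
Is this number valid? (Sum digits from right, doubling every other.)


Luhn sum = 54
54 mod 10 = 4

Invalid (Luhn sum mod 10 = 4)


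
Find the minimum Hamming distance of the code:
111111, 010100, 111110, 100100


Comparing all pairs, minimum distance: 1
Can detect 0 errors, correct 0 errors

1


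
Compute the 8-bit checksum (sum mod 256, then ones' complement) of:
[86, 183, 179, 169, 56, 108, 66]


Sum = 847 mod 256 = 79
Complement = 176

176


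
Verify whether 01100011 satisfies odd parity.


Number of 1s: 4

No, parity error (4 ones)


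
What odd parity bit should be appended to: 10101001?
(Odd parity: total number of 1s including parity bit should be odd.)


Number of 1s in data: 4
Parity bit: 1

1


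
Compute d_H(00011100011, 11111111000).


XOR: 11100011011
Count of 1s: 7

7


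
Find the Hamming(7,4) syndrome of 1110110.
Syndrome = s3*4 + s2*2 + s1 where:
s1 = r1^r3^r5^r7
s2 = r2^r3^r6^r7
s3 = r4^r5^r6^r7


s1=1, s2=1, s3=0

Syndrome = 3 (error at position 3)


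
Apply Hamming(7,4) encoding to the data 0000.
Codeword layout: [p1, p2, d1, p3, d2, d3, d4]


Parity bits: p1=0, p2=0, p3=0

0000000


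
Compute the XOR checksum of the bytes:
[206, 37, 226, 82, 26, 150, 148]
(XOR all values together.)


XOR chain: 206 ^ 37 ^ 226 ^ 82 ^ 26 ^ 150 ^ 148 = 67

67


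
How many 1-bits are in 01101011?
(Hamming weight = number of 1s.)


Counting 1s in 01101011

5


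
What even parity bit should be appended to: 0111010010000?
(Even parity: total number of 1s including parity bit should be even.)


Number of 1s in data: 5
Parity bit: 1

1


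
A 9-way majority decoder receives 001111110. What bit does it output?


Ones: 6 out of 9
Threshold: 5

1 (6/9 voted 1)


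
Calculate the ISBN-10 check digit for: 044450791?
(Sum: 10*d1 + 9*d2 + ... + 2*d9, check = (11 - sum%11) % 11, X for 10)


Weighted sum: 183
183 mod 11 = 7

Check digit: 4


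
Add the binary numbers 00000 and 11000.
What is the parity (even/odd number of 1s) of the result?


00000 = 0
11000 = 24
Sum = 24 = 11000
1s count = 2

even parity (2 ones in 11000)


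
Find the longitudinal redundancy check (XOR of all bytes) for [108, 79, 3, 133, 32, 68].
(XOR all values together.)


XOR chain: 108 ^ 79 ^ 3 ^ 133 ^ 32 ^ 68 = 193

193


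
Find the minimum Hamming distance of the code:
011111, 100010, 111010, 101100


Comparing all pairs, minimum distance: 2
Can detect 1 errors, correct 0 errors

2


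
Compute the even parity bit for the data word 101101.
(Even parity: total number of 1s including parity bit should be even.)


Number of 1s in data: 4
Parity bit: 0

0


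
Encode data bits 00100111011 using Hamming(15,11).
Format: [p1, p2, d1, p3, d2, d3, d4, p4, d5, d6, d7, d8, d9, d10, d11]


Parity bits: p1=0, p2=1, p3=0, p4=1

010001010111011


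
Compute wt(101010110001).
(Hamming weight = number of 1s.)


Counting 1s in 101010110001

6


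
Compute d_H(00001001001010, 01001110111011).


XOR: 01000111110001
Count of 1s: 7

7


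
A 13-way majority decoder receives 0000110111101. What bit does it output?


Ones: 7 out of 13
Threshold: 7

1 (7/13 voted 1)


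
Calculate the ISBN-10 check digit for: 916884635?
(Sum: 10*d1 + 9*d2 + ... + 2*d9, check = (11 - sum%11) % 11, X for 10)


Weighted sum: 314
314 mod 11 = 6

Check digit: 5


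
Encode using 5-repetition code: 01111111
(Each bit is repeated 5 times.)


Each bit -> 5 copies

0000011111111111111111111111111111111111


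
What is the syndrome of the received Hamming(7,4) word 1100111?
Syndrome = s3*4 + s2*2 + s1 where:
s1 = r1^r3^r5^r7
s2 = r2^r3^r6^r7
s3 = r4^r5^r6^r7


s1=1, s2=1, s3=1

Syndrome = 7 (error at position 7)


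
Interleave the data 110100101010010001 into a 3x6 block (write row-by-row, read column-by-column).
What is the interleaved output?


Matrix:
  110100
  101010
  010001
Read columns: 110101010100010001

110101010100010001


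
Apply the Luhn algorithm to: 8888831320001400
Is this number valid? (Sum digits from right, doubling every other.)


Luhn sum = 55
55 mod 10 = 5

Invalid (Luhn sum mod 10 = 5)


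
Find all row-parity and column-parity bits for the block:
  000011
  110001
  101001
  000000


Row parities: 0110
Column parities: 011011

Row P: 0110, Col P: 011011, Corner: 0


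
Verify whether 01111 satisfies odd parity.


Number of 1s: 4

No, parity error (4 ones)


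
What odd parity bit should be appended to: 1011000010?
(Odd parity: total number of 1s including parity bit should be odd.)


Number of 1s in data: 4
Parity bit: 1

1


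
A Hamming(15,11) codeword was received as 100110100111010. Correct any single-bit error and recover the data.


Syndrome = 4: error at position 4

Data: 01010111010 (corrected bit 4)


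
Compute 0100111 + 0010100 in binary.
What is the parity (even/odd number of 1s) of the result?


0100111 = 39
0010100 = 20
Sum = 59 = 111011
1s count = 5

odd parity (5 ones in 111011)


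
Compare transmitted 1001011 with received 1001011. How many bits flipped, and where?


XOR: 0000000

0 errors (received matches sent)


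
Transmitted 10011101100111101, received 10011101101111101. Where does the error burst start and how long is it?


XOR: 00000000001000000

Burst at position 10, length 1


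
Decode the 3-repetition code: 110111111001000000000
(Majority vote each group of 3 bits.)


Groups: 110, 111, 111, 001, 000, 000, 000
Majority votes: 1110000

1110000


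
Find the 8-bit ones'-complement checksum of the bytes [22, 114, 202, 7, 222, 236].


Sum = 803 mod 256 = 35
Complement = 220

220


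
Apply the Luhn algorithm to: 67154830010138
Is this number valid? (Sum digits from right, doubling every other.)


Luhn sum = 55
55 mod 10 = 5

Invalid (Luhn sum mod 10 = 5)


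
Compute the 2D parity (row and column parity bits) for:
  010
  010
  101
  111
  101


Row parities: 11010
Column parities: 111

Row P: 11010, Col P: 111, Corner: 1


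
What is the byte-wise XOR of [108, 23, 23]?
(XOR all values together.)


XOR chain: 108 ^ 23 ^ 23 = 108

108


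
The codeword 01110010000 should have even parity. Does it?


Number of 1s: 4

Yes, parity is correct (4 ones)


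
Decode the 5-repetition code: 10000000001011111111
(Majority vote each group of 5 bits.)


Groups: 10000, 00000, 10111, 11111
Majority votes: 0011

0011


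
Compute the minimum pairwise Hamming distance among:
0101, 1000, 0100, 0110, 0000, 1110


Comparing all pairs, minimum distance: 1
Can detect 0 errors, correct 0 errors

1


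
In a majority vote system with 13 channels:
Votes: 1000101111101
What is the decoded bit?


Ones: 8 out of 13
Threshold: 7

1 (8/13 voted 1)


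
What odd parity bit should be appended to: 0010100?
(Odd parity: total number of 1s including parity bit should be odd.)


Number of 1s in data: 2
Parity bit: 1

1


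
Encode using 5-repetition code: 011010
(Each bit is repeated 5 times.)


Each bit -> 5 copies

000001111111111000001111100000


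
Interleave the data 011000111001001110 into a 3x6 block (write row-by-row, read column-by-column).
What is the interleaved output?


Matrix:
  011000
  111001
  001110
Read columns: 010110111001001010

010110111001001010


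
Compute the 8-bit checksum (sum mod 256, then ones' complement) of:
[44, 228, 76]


Sum = 348 mod 256 = 92
Complement = 163

163


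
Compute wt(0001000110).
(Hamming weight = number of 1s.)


Counting 1s in 0001000110

3


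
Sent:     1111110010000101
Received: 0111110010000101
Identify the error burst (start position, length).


XOR: 1000000000000000

Burst at position 0, length 1


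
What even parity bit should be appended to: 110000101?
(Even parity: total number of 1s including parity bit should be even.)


Number of 1s in data: 4
Parity bit: 0

0


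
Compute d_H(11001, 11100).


XOR: 00101
Count of 1s: 2

2


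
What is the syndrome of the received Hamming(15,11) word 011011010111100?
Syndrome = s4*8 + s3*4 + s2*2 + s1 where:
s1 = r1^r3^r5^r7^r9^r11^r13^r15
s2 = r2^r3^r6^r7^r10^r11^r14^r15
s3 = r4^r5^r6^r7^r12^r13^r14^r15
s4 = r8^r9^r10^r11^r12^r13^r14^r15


s1=0, s2=1, s3=0, s4=1

Syndrome = 10 (error at position 10)


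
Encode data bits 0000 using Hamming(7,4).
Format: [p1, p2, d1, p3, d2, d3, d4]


Parity bits: p1=0, p2=0, p3=0

0000000


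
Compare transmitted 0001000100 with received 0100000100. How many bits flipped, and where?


XOR: 0101000000

2 error(s) at position(s): 1, 3


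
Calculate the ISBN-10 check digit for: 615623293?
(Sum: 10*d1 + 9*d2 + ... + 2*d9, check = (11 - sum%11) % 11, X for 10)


Weighted sum: 219
219 mod 11 = 10

Check digit: 1


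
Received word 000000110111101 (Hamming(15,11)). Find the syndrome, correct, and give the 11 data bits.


Syndrome = 0: no error detected

Data: 00010111101 (no errors)


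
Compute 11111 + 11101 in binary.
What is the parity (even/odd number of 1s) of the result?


11111 = 31
11101 = 29
Sum = 60 = 111100
1s count = 4

even parity (4 ones in 111100)


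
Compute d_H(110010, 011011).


XOR: 101001
Count of 1s: 3

3


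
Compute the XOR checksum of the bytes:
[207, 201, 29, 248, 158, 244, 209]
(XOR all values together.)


XOR chain: 207 ^ 201 ^ 29 ^ 248 ^ 158 ^ 244 ^ 209 = 88

88


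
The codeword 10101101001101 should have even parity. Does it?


Number of 1s: 8

Yes, parity is correct (8 ones)


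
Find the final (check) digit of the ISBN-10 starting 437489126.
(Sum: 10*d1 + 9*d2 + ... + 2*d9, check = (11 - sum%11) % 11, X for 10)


Weighted sum: 266
266 mod 11 = 2

Check digit: 9


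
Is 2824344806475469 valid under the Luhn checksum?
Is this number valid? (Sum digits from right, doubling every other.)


Luhn sum = 84
84 mod 10 = 4

Invalid (Luhn sum mod 10 = 4)


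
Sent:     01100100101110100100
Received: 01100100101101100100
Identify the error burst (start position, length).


XOR: 00000000000011000000

Burst at position 12, length 2


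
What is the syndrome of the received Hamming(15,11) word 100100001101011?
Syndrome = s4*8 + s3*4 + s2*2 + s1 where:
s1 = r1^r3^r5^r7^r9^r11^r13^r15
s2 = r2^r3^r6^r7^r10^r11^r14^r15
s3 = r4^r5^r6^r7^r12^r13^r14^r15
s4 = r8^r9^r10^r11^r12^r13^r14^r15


s1=1, s2=1, s3=0, s4=1

Syndrome = 11 (error at position 11)


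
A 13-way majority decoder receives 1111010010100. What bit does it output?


Ones: 7 out of 13
Threshold: 7

1 (7/13 voted 1)


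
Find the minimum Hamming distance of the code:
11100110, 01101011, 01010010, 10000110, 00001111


Comparing all pairs, minimum distance: 2
Can detect 1 errors, correct 0 errors

2


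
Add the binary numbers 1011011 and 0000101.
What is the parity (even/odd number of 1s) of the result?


1011011 = 91
0000101 = 5
Sum = 96 = 1100000
1s count = 2

even parity (2 ones in 1100000)


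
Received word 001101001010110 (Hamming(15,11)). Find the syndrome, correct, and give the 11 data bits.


Syndrome = 0: no error detected

Data: 10101010110 (no errors)


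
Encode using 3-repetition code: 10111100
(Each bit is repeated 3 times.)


Each bit -> 3 copies

111000111111111111000000


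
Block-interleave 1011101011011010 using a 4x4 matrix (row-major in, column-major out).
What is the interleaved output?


Matrix:
  1011
  1010
  1101
  1010
Read columns: 1111001011011010

1111001011011010


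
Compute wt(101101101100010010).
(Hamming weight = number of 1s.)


Counting 1s in 101101101100010010

9


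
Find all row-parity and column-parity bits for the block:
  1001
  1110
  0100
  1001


Row parities: 0110
Column parities: 1010

Row P: 0110, Col P: 1010, Corner: 0


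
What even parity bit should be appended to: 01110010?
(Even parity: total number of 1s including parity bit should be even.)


Number of 1s in data: 4
Parity bit: 0

0


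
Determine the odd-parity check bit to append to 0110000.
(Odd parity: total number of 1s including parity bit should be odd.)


Number of 1s in data: 2
Parity bit: 1

1


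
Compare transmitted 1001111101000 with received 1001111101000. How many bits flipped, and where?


XOR: 0000000000000

0 errors (received matches sent)


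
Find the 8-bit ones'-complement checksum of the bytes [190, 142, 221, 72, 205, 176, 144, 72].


Sum = 1222 mod 256 = 198
Complement = 57

57


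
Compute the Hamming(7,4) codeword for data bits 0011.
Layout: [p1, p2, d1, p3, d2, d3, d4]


Parity bits: p1=1, p2=0, p3=0

1000011


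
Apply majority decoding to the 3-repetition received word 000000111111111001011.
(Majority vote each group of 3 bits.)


Groups: 000, 000, 111, 111, 111, 001, 011
Majority votes: 0011101

0011101


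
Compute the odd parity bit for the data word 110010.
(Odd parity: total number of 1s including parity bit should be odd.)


Number of 1s in data: 3
Parity bit: 0

0


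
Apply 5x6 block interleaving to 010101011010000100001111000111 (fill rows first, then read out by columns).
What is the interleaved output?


Matrix:
  010101
  011010
  000100
  001111
  000111
Read columns: 000001100001010101110101110011

000001100001010101110101110011


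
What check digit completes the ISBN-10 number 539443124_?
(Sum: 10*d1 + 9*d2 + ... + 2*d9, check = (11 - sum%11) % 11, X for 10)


Weighted sum: 234
234 mod 11 = 3

Check digit: 8


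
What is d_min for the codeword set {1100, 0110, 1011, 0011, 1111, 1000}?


Comparing all pairs, minimum distance: 1
Can detect 0 errors, correct 0 errors

1


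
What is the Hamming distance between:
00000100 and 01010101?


XOR: 01010001
Count of 1s: 3

3


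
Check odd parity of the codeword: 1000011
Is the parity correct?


Number of 1s: 3

Yes, parity is correct (3 ones)


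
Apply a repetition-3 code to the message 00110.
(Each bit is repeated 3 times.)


Each bit -> 3 copies

000000111111000


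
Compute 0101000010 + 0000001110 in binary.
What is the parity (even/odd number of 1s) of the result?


0101000010 = 322
0000001110 = 14
Sum = 336 = 101010000
1s count = 3

odd parity (3 ones in 101010000)


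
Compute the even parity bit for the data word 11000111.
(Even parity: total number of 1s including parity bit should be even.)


Number of 1s in data: 5
Parity bit: 1

1


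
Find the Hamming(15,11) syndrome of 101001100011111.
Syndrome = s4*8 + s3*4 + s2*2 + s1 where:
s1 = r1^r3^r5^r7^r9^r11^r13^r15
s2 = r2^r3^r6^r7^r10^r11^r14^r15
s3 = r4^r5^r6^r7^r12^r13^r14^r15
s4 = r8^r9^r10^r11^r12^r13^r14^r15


s1=0, s2=0, s3=0, s4=1

Syndrome = 8 (error at position 8)


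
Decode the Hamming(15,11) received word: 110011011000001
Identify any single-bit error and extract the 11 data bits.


Syndrome = 14: error at position 14

Data: 01101000011 (corrected bit 14)


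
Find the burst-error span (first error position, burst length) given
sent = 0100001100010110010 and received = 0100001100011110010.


XOR: 0000000000001000000

Burst at position 12, length 1


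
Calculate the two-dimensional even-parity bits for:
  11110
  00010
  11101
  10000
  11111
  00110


Row parities: 010110
Column parities: 01000

Row P: 010110, Col P: 01000, Corner: 1


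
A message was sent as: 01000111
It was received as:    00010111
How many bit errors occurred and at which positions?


XOR: 01010000

2 error(s) at position(s): 1, 3


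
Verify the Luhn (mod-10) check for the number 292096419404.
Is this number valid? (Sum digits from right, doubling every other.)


Luhn sum = 58
58 mod 10 = 8

Invalid (Luhn sum mod 10 = 8)


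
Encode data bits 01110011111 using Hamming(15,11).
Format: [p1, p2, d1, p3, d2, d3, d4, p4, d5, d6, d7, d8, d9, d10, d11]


Parity bits: p1=1, p2=1, p3=1, p4=1

110111110011111


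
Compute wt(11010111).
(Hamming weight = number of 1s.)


Counting 1s in 11010111

6


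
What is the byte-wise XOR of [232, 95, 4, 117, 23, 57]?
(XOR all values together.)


XOR chain: 232 ^ 95 ^ 4 ^ 117 ^ 23 ^ 57 = 232

232


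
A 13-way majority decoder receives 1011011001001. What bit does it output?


Ones: 7 out of 13
Threshold: 7

1 (7/13 voted 1)


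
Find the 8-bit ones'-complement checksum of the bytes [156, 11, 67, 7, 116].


Sum = 357 mod 256 = 101
Complement = 154

154
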